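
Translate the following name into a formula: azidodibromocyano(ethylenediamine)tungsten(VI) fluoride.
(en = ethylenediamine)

[WBr2(CN)(en)(N3)]F2

Ligands: 1 cyano (CN, -1), 2 bromo (Br, -1), 1 azido (N3, -1), 1 ethylenediamine (en, neutral). Ligand charge sum = -4.
With W in oxidation state +6, the complex ion is [W...]^2+.
Charge balance with fluoride (-1) requires 1 complex ion per 2 fluoride.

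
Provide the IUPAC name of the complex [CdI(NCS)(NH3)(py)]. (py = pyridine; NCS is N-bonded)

ammineiodoisothiocyanato(pyridine)cadmium(II)

There is no counter-ion, so the complex is neutral overall.
Ligand charges: 1×pyridine (neutral), 1×isothiocyanato (-1 each), 1×ammine (neutral), 1×iodo (-1 each); total -2. So Cd + (-2) = 0, giving Cd = +2.
Ligands are named alphabetically: ammine before iodo before isothiocyanato before pyridine.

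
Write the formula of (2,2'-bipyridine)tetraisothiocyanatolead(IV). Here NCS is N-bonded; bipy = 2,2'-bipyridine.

[Pb(bipy)(NCS)4]

Ligands: 4 isothiocyanato (NCS, -1), 1 2,2'-bipyridine (bipy, neutral). Ligand charge sum = -4.
With Pb in oxidation state +4, the complex ion is [Pb...].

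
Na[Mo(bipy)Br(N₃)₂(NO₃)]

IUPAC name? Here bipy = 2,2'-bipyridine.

sodium diazido(2,2'-bipyridine)bromonitratomolybdate(III)

The 1 sodium counter-ion carries a total charge of +1, so each complex ion is 1−.
Ligand charges: 1×nitrato (-1 each), 2×azido (-1 each), 1×bromo (-1 each), 1×2,2'-bipyridine (neutral); total -4. So Mo + (-4) = 1−, giving Mo = +3.
Ligands are named alphabetically: azido before bipyridine before bromo before nitrato.
The complex ion is anionic, so molybdenum takes the -ate form molybdate(III).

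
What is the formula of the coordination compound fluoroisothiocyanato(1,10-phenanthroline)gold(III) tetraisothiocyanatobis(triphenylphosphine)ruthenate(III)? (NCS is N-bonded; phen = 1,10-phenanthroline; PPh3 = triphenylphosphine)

Cation [Au…]: ligand charges -2, Au(III) ⇒ ion charge 1+.
Anion [Ru…]: ligand charges -4, Ru(III) ⇒ ion charge 1−.

[AuF(NCS)(phen)][Ru(NCS)4(PPh3)2]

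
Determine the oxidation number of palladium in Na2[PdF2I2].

2 sodium outside the brackets (+1 each) → the complex ion is 2−.
Ligand charges: 2×F = -2; 2×I = -2; sum -4.
Pd + (-4) = 2− ⇒ Pd is +2.

+2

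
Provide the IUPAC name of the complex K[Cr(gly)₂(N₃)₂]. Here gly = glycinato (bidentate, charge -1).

potassium diazidobis(glycinato)chromate(III)

The 1 potassium counter-ion carries a total charge of +1, so each complex ion is 1−.
Ligand charges: 2×azido (-1 each), 2×glycinato (-1 each); total -4. So Cr + (-4) = 1−, giving Cr = +3.
Ligands are named alphabetically: azido before glycinato.
The complex ion is anionic, so chromium takes the -ate form chromate(III).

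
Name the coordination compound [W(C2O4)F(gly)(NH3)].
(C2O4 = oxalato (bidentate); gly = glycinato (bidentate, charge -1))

There is no counter-ion, so the complex is neutral overall.
Ligand charges: 1×oxalato (-2 each), 1×fluoro (-1 each), 1×ammine (neutral), 1×glycinato (-1 each); total -4. So W + (-4) = 0, giving W = +4.
Ligands are named alphabetically: ammine before fluoro before glycinato before oxalato.

amminefluoro(glycinato)oxalatotungsten(IV)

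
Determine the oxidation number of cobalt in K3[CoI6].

+3

3 potassium outside the brackets (+1 each) → the complex ion is 3−.
Ligand charges: 6×I = -6; sum -6.
Co + (-6) = 3− ⇒ Co is +3.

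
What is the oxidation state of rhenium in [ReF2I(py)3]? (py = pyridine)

+3

No counter-ion: the bracketed complex is neutral.
Ligand charges: 1×I = -1; 3×py neutral; 2×F = -2; sum -3.
Re + (-3) = 0 ⇒ Re is +3.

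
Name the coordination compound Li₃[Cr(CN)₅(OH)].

lithium pentacyanohydroxochromate(III)

The 3 lithium counter-ions carry a total charge of +3, so each complex ion is 3−.
Ligand charges: 1×hydroxo (-1 each), 5×cyano (-1 each); total -6. So Cr + (-6) = 3−, giving Cr = +3.
Ligands are named alphabetically: cyano before hydroxo.
The complex ion is anionic, so chromium takes the -ate form chromate(III).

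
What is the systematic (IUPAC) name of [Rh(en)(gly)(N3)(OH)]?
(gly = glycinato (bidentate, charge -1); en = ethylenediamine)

There is no counter-ion, so the complex is neutral overall.
Ligand charges: 1×azido (-1 each), 1×glycinato (-1 each), 1×ethylenediamine (neutral), 1×hydroxo (-1 each); total -3. So Rh + (-3) = 0, giving Rh = +3.
Ligands are named alphabetically: azido before ethylenediamine before glycinato before hydroxo.

azido(ethylenediamine)(glycinato)hydroxorhodium(III)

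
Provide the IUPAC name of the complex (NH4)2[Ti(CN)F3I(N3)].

The 2 ammonium counter-ions carry a total charge of +2, so each complex ion is 2−.
Ligand charges: 1×cyano (-1 each), 1×azido (-1 each), 3×fluoro (-1 each), 1×iodo (-1 each); total -6. So Ti + (-6) = 2−, giving Ti = +4.
The complex ion is anionic, so titanium takes the -ate form titanate(IV).

ammonium azidocyanotrifluoroiodotitanate(IV)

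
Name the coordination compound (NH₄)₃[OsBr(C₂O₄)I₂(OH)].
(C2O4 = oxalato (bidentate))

ammonium bromohydroxodiiodooxalatoosmate(III)

The 3 ammonium counter-ions carry a total charge of +3, so each complex ion is 3−.
Ligand charges: 1×hydroxo (-1 each), 2×iodo (-1 each), 1×bromo (-1 each), 1×oxalato (-2 each); total -6. So Os + (-6) = 3−, giving Os = +3.
The complex ion is anionic, so osmium takes the -ate form osmate(III).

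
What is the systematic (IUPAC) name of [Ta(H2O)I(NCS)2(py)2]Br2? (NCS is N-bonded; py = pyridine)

The 2 bromide counter-ions carry a total charge of -2, so each complex ion is 2+.
Ligand charges: 2×isothiocyanato (-1 each), 2×pyridine (neutral), 1×aqua (neutral), 1×iodo (-1 each); total -3. So Ta + (-3) = 2+, giving Ta = +5.
Ligands are named alphabetically: aqua before iodo before isothiocyanato before pyridine.

aquaiododiisothiocyanatobis(pyridine)tantalum(V) bromide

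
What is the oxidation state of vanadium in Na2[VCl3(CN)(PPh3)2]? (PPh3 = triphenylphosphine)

+2

2 sodium outside the brackets (+1 each) → the complex ion is 2−.
Ligand charges: 3×Cl = -3; 2×PPh3 neutral; 1×CN = -1; sum -4.
V + (-4) = 2− ⇒ V is +2.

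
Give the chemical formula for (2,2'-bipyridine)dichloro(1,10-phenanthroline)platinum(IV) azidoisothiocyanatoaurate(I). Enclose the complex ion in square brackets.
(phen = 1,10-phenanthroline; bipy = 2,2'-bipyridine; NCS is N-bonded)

[Pt(bipy)Cl2(phen)][Au(N3)(NCS)]2

Cation [Pt…]: ligand charges -2, Pt(IV) ⇒ ion charge 2+.
Anion [Au…]: ligand charges -2, Au(I) ⇒ ion charge 1−.
One 2+ cation requires 2 of the 1− anion.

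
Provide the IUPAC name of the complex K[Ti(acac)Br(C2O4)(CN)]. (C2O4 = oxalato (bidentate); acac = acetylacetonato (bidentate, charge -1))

potassium (acetylacetonato)bromocyanooxalatotitanate(IV)

The 1 potassium counter-ion carries a total charge of +1, so each complex ion is 1−.
Ligand charges: 1×bromo (-1 each), 1×oxalato (-2 each), 1×cyano (-1 each), 1×acetylacetonato (-1 each); total -5. So Ti + (-5) = 1−, giving Ti = +4.
Ligands are named alphabetically: acetylacetonato before bromo before cyano before oxalato.
The complex ion is anionic, so titanium takes the -ate form titanate(IV).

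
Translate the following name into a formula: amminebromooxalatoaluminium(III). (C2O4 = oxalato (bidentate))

Ligands: 1 ammine (NH3, neutral), 1 oxalato (C2O4, -2), 1 bromo (Br, -1). Ligand charge sum = -3.
With Al in oxidation state +3, the complex ion is [Al...].

[AlBr(C2O4)(NH3)]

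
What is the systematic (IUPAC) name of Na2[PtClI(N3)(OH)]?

The 2 sodium counter-ions carry a total charge of +2, so each complex ion is 2−.
Ligand charges: 1×chloro (-1 each), 1×azido (-1 each), 1×iodo (-1 each), 1×hydroxo (-1 each); total -4. So Pt + (-4) = 2−, giving Pt = +2.
Ligands are named alphabetically: azido before chloro before hydroxo before iodo.
The complex ion is anionic, so platinum takes the -ate form platinate(II).

sodium azidochlorohydroxoiodoplatinate(II)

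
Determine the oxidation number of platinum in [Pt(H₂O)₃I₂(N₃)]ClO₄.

+4

1 perchlorate outside the brackets (-1 each) → the complex ion is 1+.
Ligand charges: 1×N3 = -1; 3×H2O neutral; 2×I = -2; sum -3.
Pt + (-3) = 1+ ⇒ Pt is +4.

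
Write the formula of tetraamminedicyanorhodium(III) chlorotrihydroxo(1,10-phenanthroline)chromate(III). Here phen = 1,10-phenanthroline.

Cation [Rh…]: ligand charges -2, Rh(III) ⇒ ion charge 1+.
Anion [Cr…]: ligand charges -4, Cr(III) ⇒ ion charge 1−.
One 1+ cation balances one 1− anion.

[Rh(CN)2(NH3)4][CrCl(OH)3(phen)]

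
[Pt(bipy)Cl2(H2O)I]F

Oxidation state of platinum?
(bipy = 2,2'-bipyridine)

+4

1 fluoride outside the brackets (-1 each) → the complex ion is 1+.
Ligand charges: 1×bipy neutral; 1×I = -1; 2×Cl = -2; 1×H2O neutral; sum -3.
Pt + (-3) = 1+ ⇒ Pt is +4.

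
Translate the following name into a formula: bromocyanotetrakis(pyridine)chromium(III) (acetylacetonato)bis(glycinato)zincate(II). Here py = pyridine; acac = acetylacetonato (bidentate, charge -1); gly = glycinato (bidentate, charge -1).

[CrBr(CN)(py)4][Zn(acac)(gly)2]

Cation [Cr…]: ligand charges -2, Cr(III) ⇒ ion charge 1+.
Anion [Zn…]: ligand charges -3, Zn(II) ⇒ ion charge 1−.
One 1+ cation balances one 1− anion.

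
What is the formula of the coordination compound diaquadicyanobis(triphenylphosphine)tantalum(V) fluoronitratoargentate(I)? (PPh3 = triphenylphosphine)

Cation [Ta…]: ligand charges -2, Ta(V) ⇒ ion charge 3+.
Anion [Ag…]: ligand charges -2, Ag(I) ⇒ ion charge 1−.
One 3+ cation requires 3 of the 1− anion.

[Ta(CN)2(H2O)2(PPh3)2][AgF(NO3)]3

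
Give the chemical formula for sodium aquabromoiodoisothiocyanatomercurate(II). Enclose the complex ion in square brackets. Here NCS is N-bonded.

Na[HgBr(H2O)I(NCS)]

Ligands: 1 isothiocyanato (NCS, -1), 1 iodo (I, -1), 1 aqua (H2O, neutral), 1 bromo (Br, -1). Ligand charge sum = -3.
With Hg in oxidation state +2, the complex ion is [Hg...]^1−.
Charge balance with sodium (+1) requires 1 complex ion per 1 sodium.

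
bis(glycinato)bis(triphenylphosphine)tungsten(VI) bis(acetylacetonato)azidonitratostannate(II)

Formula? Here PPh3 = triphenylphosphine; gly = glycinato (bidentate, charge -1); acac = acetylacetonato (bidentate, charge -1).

Cation [W…]: ligand charges -2, W(VI) ⇒ ion charge 4+.
Anion [Sn…]: ligand charges -4, Sn(II) ⇒ ion charge 2−.
One 4+ cation requires 2 of the 2− anion.

[W(gly)2(PPh3)2][Sn(acac)2(N3)(NO3)]2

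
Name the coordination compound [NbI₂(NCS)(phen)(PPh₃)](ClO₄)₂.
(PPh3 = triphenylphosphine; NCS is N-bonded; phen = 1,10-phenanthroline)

diiodoisothiocyanato(1,10-phenanthroline)(triphenylphosphine)niobium(V) perchlorate

The 2 perchlorate counter-ions carry a total charge of -2, so each complex ion is 2+.
Ligand charges: 1×triphenylphosphine (neutral), 1×isothiocyanato (-1 each), 2×iodo (-1 each), 1×1,10-phenanthroline (neutral); total -3. So Nb + (-3) = 2+, giving Nb = +5.
Ligands are named alphabetically: iodo before isothiocyanato before phenanthroline before triphenylphosphine.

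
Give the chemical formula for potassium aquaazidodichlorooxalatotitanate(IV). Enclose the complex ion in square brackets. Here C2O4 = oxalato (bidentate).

Ligands: 1 azido (N3, -1), 1 oxalato (C2O4, -2), 1 aqua (H2O, neutral), 2 chloro (Cl, -1). Ligand charge sum = -5.
With Ti in oxidation state +4, the complex ion is [Ti...]^1−.
Charge balance with potassium (+1) requires 1 complex ion per 1 potassium.

K[Ti(C2O4)Cl2(H2O)(N3)]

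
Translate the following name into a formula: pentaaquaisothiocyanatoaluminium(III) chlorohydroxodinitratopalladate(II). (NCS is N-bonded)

Cation [Al…]: ligand charges -1, Al(III) ⇒ ion charge 2+.
Anion [Pd…]: ligand charges -4, Pd(II) ⇒ ion charge 2−.

[Al(H2O)5(NCS)][PdCl(NO3)2(OH)]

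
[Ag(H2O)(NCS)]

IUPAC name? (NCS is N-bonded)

There is no counter-ion, so the complex is neutral overall.
Ligand charges: 1×isothiocyanato (-1 each), 1×aqua (neutral); total -1. So Ag + (-1) = 0, giving Ag = +1.
Ligands are named alphabetically: aqua before isothiocyanato.

aquaisothiocyanatosilver(I)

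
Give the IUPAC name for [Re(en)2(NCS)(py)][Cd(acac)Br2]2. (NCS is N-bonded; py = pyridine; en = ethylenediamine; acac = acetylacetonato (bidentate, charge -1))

bis(ethylenediamine)isothiocyanato(pyridine)rhenium(III) (acetylacetonato)dibromocadmate(II)

Both ions are complex: the cation is named first with the plain metal name, the anion second with the -ate form; each ion's ligands are alphabetised independently.
Cadmium is always +2 in its complexes; the anion's ligand charges sum to -3, so the complex anion is 1−.
With 2 anions per cation, the cation must be 2×1 = 2+.
Cation: ligand charges sum to -1; for the ion to be 2+, Re = +3.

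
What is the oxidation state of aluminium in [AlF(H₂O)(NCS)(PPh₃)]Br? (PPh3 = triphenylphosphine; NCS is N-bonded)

+3

1 bromide outside the brackets (-1 each) → the complex ion is 1+.
Ligand charges: 1×F = -1; 1×PPh3 neutral; 1×NCS = -1; 1×H2O neutral; sum -2.
Al + (-2) = 1+ ⇒ Al is +3.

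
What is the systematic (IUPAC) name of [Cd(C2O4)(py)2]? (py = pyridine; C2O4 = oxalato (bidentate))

oxalatobis(pyridine)cadmium(II)

There is no counter-ion, so the complex is neutral overall.
Ligand charges: 2×pyridine (neutral), 1×oxalato (-2 each); total -2. So Cd + (-2) = 0, giving Cd = +2.
Ligands are named alphabetically: oxalato before pyridine.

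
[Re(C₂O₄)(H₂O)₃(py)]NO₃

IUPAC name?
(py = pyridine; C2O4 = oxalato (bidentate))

The 1 nitrate counter-ion carries a total charge of -1, so each complex ion is 1+.
Ligand charges: 1×pyridine (neutral), 1×oxalato (-2 each), 3×aqua (neutral); total -2. So Re + (-2) = 1+, giving Re = +3.
Ligands are named alphabetically: aqua before oxalato before pyridine.

triaquaoxalato(pyridine)rhenium(III) nitrate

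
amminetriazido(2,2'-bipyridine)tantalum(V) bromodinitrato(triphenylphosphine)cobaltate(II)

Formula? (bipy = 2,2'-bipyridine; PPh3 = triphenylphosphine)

[Ta(bipy)(N3)3(NH3)][CoBr(NO3)2(PPh3)]2

Cation [Ta…]: ligand charges -3, Ta(V) ⇒ ion charge 2+.
Anion [Co…]: ligand charges -3, Co(II) ⇒ ion charge 1−.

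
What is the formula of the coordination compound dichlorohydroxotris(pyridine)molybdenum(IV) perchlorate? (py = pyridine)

[MoCl2(OH)(py)3]ClO4

Ligands: 1 hydroxo (OH, -1), 2 chloro (Cl, -1), 3 pyridine (py, neutral). Ligand charge sum = -3.
Charge balance with perchlorate (-1) requires 1 complex ion per 1 perchlorate.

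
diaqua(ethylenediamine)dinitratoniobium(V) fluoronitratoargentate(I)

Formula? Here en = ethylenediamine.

Cation [Nb…]: ligand charges -2, Nb(V) ⇒ ion charge 3+.
Anion [Ag…]: ligand charges -2, Ag(I) ⇒ ion charge 1−.

[Nb(en)(H2O)2(NO3)2][AgF(NO3)]3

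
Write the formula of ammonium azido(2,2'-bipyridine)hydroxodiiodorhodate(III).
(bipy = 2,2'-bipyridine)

Ligands: 1 azido (N3, -1), 2 iodo (I, -1), 1 hydroxo (OH, -1), 1 2,2'-bipyridine (bipy, neutral). Ligand charge sum = -4.
Charge balance with ammonium (+1) requires 1 complex ion per 1 ammonium.

NH4[Rh(bipy)I2(N3)(OH)]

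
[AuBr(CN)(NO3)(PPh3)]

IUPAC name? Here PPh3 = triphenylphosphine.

There is no counter-ion, so the complex is neutral overall.
Ligand charges: 1×cyano (-1 each), 1×nitrato (-1 each), 1×bromo (-1 each), 1×triphenylphosphine (neutral); total -3. So Au + (-3) = 0, giving Au = +3.
Ligands are named alphabetically: bromo before cyano before nitrato before triphenylphosphine.

bromocyanonitrato(triphenylphosphine)gold(III)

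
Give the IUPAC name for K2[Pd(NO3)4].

The 2 potassium counter-ions carry a total charge of +2, so each complex ion is 2−.
Ligand charges: 4×nitrato (-1 each); total -4. So Pd + (-4) = 2−, giving Pd = +2.
The complex ion is anionic, so palladium takes the -ate form palladate(II).

potassium tetranitratopalladate(II)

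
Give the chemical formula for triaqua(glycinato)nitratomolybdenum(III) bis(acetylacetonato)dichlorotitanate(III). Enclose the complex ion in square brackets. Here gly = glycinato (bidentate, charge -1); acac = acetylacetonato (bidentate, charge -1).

[Mo(gly)(H2O)3(NO3)][Ti(acac)2Cl2]

Cation [Mo…]: ligand charges -2, Mo(III) ⇒ ion charge 1+.
Anion [Ti…]: ligand charges -4, Ti(III) ⇒ ion charge 1−.
One 1+ cation balances one 1− anion.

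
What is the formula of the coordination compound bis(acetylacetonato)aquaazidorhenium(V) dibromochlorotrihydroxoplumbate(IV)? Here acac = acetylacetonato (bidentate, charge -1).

[Re(acac)2(H2O)(N3)][PbBr2Cl(OH)3]

Cation [Re…]: ligand charges -3, Re(V) ⇒ ion charge 2+.
Anion [Pb…]: ligand charges -6, Pb(IV) ⇒ ion charge 2−.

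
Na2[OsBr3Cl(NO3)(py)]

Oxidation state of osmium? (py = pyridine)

2 sodium outside the brackets (+1 each) → the complex ion is 2−.
Ligand charges: 1×py neutral; 3×Br = -3; 1×Cl = -1; 1×NO3 = -1; sum -5.
Os + (-5) = 2− ⇒ Os is +3.

+3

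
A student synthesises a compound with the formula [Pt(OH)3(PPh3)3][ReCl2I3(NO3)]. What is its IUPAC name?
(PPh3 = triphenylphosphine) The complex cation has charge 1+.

trihydroxotris(triphenylphosphine)platinum(IV) dichlorotriiodonitratorhenate(V)

Both ions are complex: the cation is named first with the plain metal name, the anion second with the -ate form; each ion's ligands are alphabetised independently.
The complex cation is given as 1+; its ligand charges sum to -3, so Pt = +4.
A 1:1 salt means the anion carries the equal and opposite charge, 1−.
Anion: ligand charges sum to -6; for the ion to be 1−, Re = +5.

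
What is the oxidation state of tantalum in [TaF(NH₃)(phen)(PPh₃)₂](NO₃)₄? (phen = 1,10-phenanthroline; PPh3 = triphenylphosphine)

+5

4 nitrate outside the brackets (-1 each) → the complex ion is 4+.
Ligand charges: 1×phen neutral; 2×PPh3 neutral; 1×NH3 neutral; 1×F = -1; sum -1.
Ta + (-1) = 4+ ⇒ Ta is +5.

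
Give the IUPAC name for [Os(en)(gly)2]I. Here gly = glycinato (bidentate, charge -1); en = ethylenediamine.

The 1 iodide counter-ion carries a total charge of -1, so each complex ion is 1+.
Ligand charges: 2×glycinato (-1 each), 1×ethylenediamine (neutral); total -2. So Os + (-2) = 1+, giving Os = +3.
Ligands are named alphabetically: ethylenediamine before glycinato.

(ethylenediamine)bis(glycinato)osmium(III) iodide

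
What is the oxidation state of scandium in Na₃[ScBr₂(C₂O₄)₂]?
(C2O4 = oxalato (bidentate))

+3

3 sodium outside the brackets (+1 each) → the complex ion is 3−.
Ligand charges: 2×Br = -2; 2×C2O4 = -4; sum -6.
Sc + (-6) = 3− ⇒ Sc is +3.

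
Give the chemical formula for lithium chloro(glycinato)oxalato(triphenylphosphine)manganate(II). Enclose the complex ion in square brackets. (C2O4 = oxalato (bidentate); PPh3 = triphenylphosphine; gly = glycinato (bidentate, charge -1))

Li2[Mn(C2O4)Cl(gly)(PPh3)]

Ligands: 1 oxalato (C2O4, -2), 1 triphenylphosphine (PPh3, neutral), 1 glycinato (gly, -1), 1 chloro (Cl, -1). Ligand charge sum = -4.
Charge balance with lithium (+1) requires 1 complex ion per 2 lithium.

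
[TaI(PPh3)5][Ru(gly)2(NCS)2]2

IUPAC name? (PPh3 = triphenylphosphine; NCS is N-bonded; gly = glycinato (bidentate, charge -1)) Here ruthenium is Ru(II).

Both ions are complex: the cation is named first with the plain metal name, the anion second with the -ate form; each ion's ligands are alphabetised independently.
Ru is given as +2; the anion's ligand charges sum to -4, so the complex anion is 2−.
With 2 anions per cation, the cation must be 2×2 = 4+.
Cation: ligand charges sum to -1; for the ion to be 4+, Ta = +5.

iodopentakis(triphenylphosphine)tantalum(V) bis(glycinato)diisothiocyanatoruthenate(II)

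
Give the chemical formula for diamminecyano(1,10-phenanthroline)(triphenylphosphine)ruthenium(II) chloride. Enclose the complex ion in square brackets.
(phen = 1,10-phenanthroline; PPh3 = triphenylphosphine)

Ligands: 1 cyano (CN, -1), 1 1,10-phenanthroline (phen, neutral), 1 triphenylphosphine (PPh3, neutral), 2 ammine (NH3, neutral). Ligand charge sum = -1.
Charge balance with chloride (-1) requires 1 complex ion per 1 chloride.

[Ru(CN)(NH3)2(phen)(PPh3)]Cl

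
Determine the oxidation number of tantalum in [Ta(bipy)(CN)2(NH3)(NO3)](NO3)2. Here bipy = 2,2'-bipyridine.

+5

2 nitrate outside the brackets (-1 each) → the complex ion is 2+.
Ligand charges: 1×bipy neutral; 1×NH3 neutral; 2×CN = -2; 1×NO3 = -1; sum -3.
Ta + (-3) = 2+ ⇒ Ta is +5.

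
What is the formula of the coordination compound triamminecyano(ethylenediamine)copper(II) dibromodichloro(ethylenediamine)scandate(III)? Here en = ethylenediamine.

[Cu(CN)(en)(NH3)3][ScBr2Cl2(en)]

Cation [Cu…]: ligand charges -1, Cu(II) ⇒ ion charge 1+.
Anion [Sc…]: ligand charges -4, Sc(III) ⇒ ion charge 1−.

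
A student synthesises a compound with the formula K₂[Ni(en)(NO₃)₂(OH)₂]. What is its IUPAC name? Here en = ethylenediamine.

The 2 potassium counter-ions carry a total charge of +2, so each complex ion is 2−.
Ligand charges: 2×nitrato (-1 each), 2×hydroxo (-1 each), 1×ethylenediamine (neutral); total -4. So Ni + (-4) = 2−, giving Ni = +2.
Ligands are named alphabetically: ethylenediamine before hydroxo before nitrato.
The complex ion is anionic, so nickel takes the -ate form nickelate(II).

potassium (ethylenediamine)dihydroxodinitratonickelate(II)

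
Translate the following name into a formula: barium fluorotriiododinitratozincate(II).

Ba2[ZnFI3(NO3)2]

Ligands: 3 iodo (I, -1), 2 nitrato (NO3, -1), 1 fluoro (F, -1). Ligand charge sum = -6.
With Zn in oxidation state +2, the complex ion is [Zn...]^4−.
Charge balance with barium (+2) requires 1 complex ion per 2 barium.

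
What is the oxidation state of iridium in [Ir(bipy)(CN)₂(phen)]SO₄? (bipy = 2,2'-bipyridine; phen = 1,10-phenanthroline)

1 sulfate outside the brackets (-2 each) → the complex ion is 2+.
Ligand charges: 2×CN = -2; 1×bipy neutral; 1×phen neutral; sum -2.
Ir + (-2) = 2+ ⇒ Ir is +4.

+4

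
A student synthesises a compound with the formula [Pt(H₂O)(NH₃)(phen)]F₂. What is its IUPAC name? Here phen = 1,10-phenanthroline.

ammineaqua(1,10-phenanthroline)platinum(II) fluoride

The 2 fluoride counter-ions carry a total charge of -2, so each complex ion is 2+.
Ligand charges: 1×aqua (neutral), 1×1,10-phenanthroline (neutral), 1×ammine (neutral); total 0. So Pt + (0) = 2+, giving Pt = +2.
Ligands are named alphabetically: ammine before aqua before phenanthroline.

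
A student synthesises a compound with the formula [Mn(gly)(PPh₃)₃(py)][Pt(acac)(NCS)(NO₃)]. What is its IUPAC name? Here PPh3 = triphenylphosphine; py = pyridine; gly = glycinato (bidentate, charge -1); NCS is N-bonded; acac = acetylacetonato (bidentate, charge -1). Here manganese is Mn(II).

Mn is given as +2; the cation's ligand charges sum to -1, so the complex cation is 1+.
A 1:1 salt means the anion carries the equal and opposite charge, 1−.
Anion: ligand charges sum to -3; for the ion to be 1−, Pt = +2.

(glycinato)(pyridine)tris(triphenylphosphine)manganese(II) (acetylacetonato)isothiocyanatonitratoplatinate(II)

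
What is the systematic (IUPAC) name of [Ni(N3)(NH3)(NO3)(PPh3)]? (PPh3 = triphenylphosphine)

ammineazidonitrato(triphenylphosphine)nickel(II)

There is no counter-ion, so the complex is neutral overall.
Ligand charges: 1×azido (-1 each), 1×nitrato (-1 each), 1×ammine (neutral), 1×triphenylphosphine (neutral); total -2. So Ni + (-2) = 0, giving Ni = +2.
Ligands are named alphabetically: ammine before azido before nitrato before triphenylphosphine.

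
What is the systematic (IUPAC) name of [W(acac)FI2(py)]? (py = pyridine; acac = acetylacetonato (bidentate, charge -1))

(acetylacetonato)fluorodiiodo(pyridine)tungsten(IV)

There is no counter-ion, so the complex is neutral overall.
Ligand charges: 1×pyridine (neutral), 1×fluoro (-1 each), 2×iodo (-1 each), 1×acetylacetonato (-1 each); total -4. So W + (-4) = 0, giving W = +4.
Ligands are named alphabetically: acetylacetonato before fluoro before iodo before pyridine.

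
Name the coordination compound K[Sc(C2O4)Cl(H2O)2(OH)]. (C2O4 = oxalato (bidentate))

potassium diaquachlorohydroxooxalatoscandate(III)

The 1 potassium counter-ion carries a total charge of +1, so each complex ion is 1−.
Ligand charges: 1×oxalato (-2 each), 1×hydroxo (-1 each), 2×aqua (neutral), 1×chloro (-1 each); total -4. So Sc + (-4) = 1−, giving Sc = +3.
The complex ion is anionic, so scandium takes the -ate form scandate(III).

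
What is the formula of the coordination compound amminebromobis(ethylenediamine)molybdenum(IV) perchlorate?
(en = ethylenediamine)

[MoBr(en)2(NH3)](ClO4)3

Ligands: 2 ethylenediamine (en, neutral), 1 bromo (Br, -1), 1 ammine (NH3, neutral). Ligand charge sum = -1.
With Mo in oxidation state +4, the complex ion is [Mo...]^3+.
Charge balance with perchlorate (-1) requires 1 complex ion per 3 perchlorate.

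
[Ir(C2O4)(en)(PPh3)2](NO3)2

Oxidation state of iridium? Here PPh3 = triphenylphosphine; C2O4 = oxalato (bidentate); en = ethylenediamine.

2 nitrate outside the brackets (-1 each) → the complex ion is 2+.
Ligand charges: 2×PPh3 neutral; 1×C2O4 = -2; 1×en neutral; sum -2.
Ir + (-2) = 2+ ⇒ Ir is +4.

+4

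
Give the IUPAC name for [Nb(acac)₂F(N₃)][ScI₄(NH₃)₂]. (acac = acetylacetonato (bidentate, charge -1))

bis(acetylacetonato)azidofluoroniobium(V) diamminetetraiodoscandate(III)

Scandium is always +3 in its complexes; the anion's ligand charges sum to -4, so the complex anion is 1−.
A 1:1 salt means the cation carries the equal and opposite charge, 1+.
Cation: ligand charges sum to -4; for the ion to be 1+, Nb = +5.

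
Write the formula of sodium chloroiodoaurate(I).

Ligands: 1 chloro (Cl, -1), 1 iodo (I, -1). Ligand charge sum = -2.
With Au in oxidation state +1, the complex ion is [Au...]^1−.
Charge balance with sodium (+1) requires 1 complex ion per 1 sodium.

Na[AuClI]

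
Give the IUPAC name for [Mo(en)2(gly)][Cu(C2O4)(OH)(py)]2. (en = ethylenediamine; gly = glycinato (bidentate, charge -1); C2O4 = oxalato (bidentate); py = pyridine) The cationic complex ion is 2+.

bis(ethylenediamine)(glycinato)molybdenum(III) hydroxooxalato(pyridine)cuprate(II)

The complex cation is given as 2+; its ligand charges sum to -1, so Mo = +3.
With 2 anions per cation, each anion must be 2/2 = 1−.
Anion: ligand charges sum to -3; for the ion to be 1−, Cu = +2.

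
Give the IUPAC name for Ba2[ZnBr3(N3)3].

The 2 barium counter-ions carry a total charge of +4, so each complex ion is 4−.
Ligand charges: 3×bromo (-1 each), 3×azido (-1 each); total -6. So Zn + (-6) = 4−, giving Zn = +2.
Ligands are named alphabetically: azido before bromo.
The complex ion is anionic, so zinc takes the -ate form zincate(II).

barium triazidotribromozincate(II)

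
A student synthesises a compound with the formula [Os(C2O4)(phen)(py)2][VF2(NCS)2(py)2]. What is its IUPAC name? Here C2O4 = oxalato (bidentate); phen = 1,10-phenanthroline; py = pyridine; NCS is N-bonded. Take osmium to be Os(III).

oxalato(1,10-phenanthroline)bis(pyridine)osmium(III) difluorodiisothiocyanatobis(pyridine)vanadate(III)

Both ions are complex: the cation is named first with the plain metal name, the anion second with the -ate form; each ion's ligands are alphabetised independently.
Os is given as +3; the cation's ligand charges sum to -2, so the complex cation is 1+.
A 1:1 salt means the anion carries the equal and opposite charge, 1−.
Anion: ligand charges sum to -4; for the ion to be 1−, V = +3.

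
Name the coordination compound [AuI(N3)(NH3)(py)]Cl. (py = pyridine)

ammineazidoiodo(pyridine)gold(III) chloride

The 1 chloride counter-ion carries a total charge of -1, so each complex ion is 1+.
Ligand charges: 1×azido (-1 each), 1×ammine (neutral), 1×pyridine (neutral), 1×iodo (-1 each); total -2. So Au + (-2) = 1+, giving Au = +3.
Ligands are named alphabetically: ammine before azido before iodo before pyridine.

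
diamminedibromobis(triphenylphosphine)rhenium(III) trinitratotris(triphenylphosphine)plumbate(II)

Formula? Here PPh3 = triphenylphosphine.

Cation [Re…]: ligand charges -2, Re(III) ⇒ ion charge 1+.
Anion [Pb…]: ligand charges -3, Pb(II) ⇒ ion charge 1−.
One 1+ cation balances one 1− anion.

[ReBr2(NH3)2(PPh3)2][Pb(NO3)3(PPh3)3]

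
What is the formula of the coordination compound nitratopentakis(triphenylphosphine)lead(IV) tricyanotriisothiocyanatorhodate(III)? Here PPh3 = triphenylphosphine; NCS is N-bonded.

[Pb(NO3)(PPh3)5][Rh(CN)3(NCS)3]

Cation [Pb…]: ligand charges -1, Pb(IV) ⇒ ion charge 3+.
Anion [Rh…]: ligand charges -6, Rh(III) ⇒ ion charge 3−.
One 3+ cation balances one 3− anion.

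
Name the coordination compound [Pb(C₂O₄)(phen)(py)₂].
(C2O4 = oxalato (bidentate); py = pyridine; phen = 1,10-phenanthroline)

There is no counter-ion, so the complex is neutral overall.
Ligand charges: 1×oxalato (-2 each), 2×pyridine (neutral), 1×1,10-phenanthroline (neutral); total -2. So Pb + (-2) = 0, giving Pb = +2.
Ligands are named alphabetically: oxalato before phenanthroline before pyridine.

oxalato(1,10-phenanthroline)bis(pyridine)lead(II)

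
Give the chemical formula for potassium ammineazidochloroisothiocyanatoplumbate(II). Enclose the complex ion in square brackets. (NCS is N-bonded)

K[PbCl(N3)(NCS)(NH3)]

Ligands: 1 chloro (Cl, -1), 1 isothiocyanato (NCS, -1), 1 azido (N3, -1), 1 ammine (NH3, neutral). Ligand charge sum = -3.
With Pb in oxidation state +2, the complex ion is [Pb...]^1−.
Charge balance with potassium (+1) requires 1 complex ion per 1 potassium.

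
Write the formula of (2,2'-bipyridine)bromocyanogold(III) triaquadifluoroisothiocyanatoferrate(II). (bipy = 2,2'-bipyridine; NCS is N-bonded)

[Au(bipy)Br(CN)][FeF2(H2O)3(NCS)]

Cation [Au…]: ligand charges -2, Au(III) ⇒ ion charge 1+.
Anion [Fe…]: ligand charges -3, Fe(II) ⇒ ion charge 1−.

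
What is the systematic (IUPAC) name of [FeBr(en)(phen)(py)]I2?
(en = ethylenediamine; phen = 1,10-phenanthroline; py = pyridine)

The 2 iodide counter-ions carry a total charge of -2, so each complex ion is 2+.
Ligand charges: 1×ethylenediamine (neutral), 1×1,10-phenanthroline (neutral), 1×bromo (-1 each), 1×pyridine (neutral); total -1. So Fe + (-1) = 2+, giving Fe = +3.
Ligands are named alphabetically: bromo before ethylenediamine before phenanthroline before pyridine.

bromo(ethylenediamine)(1,10-phenanthroline)(pyridine)iron(III) iodide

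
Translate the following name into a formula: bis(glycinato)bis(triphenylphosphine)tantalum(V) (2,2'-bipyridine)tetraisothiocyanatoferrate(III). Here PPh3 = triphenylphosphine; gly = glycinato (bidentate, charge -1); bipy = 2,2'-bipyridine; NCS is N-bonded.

[Ta(gly)2(PPh3)2][Fe(bipy)(NCS)4]3

Cation [Ta…]: ligand charges -2, Ta(V) ⇒ ion charge 3+.
Anion [Fe…]: ligand charges -4, Fe(III) ⇒ ion charge 1−.
One 3+ cation requires 3 of the 1− anion.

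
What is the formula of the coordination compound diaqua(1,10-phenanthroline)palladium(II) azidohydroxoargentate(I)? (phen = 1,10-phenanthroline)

[Pd(H2O)2(phen)][Ag(N3)(OH)]2

Cation [Pd…]: ligand charges 0, Pd(II) ⇒ ion charge 2+.
Anion [Ag…]: ligand charges -2, Ag(I) ⇒ ion charge 1−.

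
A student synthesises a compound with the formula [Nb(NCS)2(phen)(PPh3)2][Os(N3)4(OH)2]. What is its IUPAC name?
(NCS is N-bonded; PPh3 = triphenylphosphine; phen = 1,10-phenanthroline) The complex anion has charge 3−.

The complex anion is given as 3−; its ligand charges sum to -6, so Os = +3.
A 1:1 salt means the cation carries the equal and opposite charge, 3+.
Cation: ligand charges sum to -2; for the ion to be 3+, Nb = +5.

diisothiocyanato(1,10-phenanthroline)bis(triphenylphosphine)niobium(V) tetraazidodihydroxoosmate(III)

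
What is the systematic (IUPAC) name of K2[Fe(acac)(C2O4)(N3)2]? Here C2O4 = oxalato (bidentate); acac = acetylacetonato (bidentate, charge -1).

potassium (acetylacetonato)diazidooxalatoferrate(III)

The 2 potassium counter-ions carry a total charge of +2, so each complex ion is 2−.
Ligand charges: 2×azido (-1 each), 1×oxalato (-2 each), 1×acetylacetonato (-1 each); total -5. So Fe + (-5) = 2−, giving Fe = +3.
The complex ion is anionic, so iron takes the -ate form ferrate(III).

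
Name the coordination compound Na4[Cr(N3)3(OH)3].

sodium triazidotrihydroxochromate(II)

The 4 sodium counter-ions carry a total charge of +4, so each complex ion is 4−.
Ligand charges: 3×hydroxo (-1 each), 3×azido (-1 each); total -6. So Cr + (-6) = 4−, giving Cr = +2.
Ligands are named alphabetically: azido before hydroxo.
The complex ion is anionic, so chromium takes the -ate form chromate(II).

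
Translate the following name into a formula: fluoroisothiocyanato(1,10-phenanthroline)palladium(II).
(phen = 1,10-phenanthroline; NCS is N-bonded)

[PdF(NCS)(phen)]

Ligands: 1 fluoro (F, -1), 1 1,10-phenanthroline (phen, neutral), 1 isothiocyanato (NCS, -1). Ligand charge sum = -2.
With Pd in oxidation state +2, the complex ion is [Pd...].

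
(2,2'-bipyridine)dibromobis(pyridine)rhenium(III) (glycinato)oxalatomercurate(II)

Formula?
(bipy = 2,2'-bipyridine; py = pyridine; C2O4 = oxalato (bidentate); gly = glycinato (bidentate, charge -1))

[Re(bipy)Br2(py)2][Hg(C2O4)(gly)]

Cation [Re…]: ligand charges -2, Re(III) ⇒ ion charge 1+.
Anion [Hg…]: ligand charges -3, Hg(II) ⇒ ion charge 1−.
One 1+ cation balances one 1− anion.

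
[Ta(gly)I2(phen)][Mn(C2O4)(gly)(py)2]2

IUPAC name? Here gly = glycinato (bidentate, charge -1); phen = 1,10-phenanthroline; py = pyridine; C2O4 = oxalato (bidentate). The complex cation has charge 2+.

(glycinato)diiodo(1,10-phenanthroline)tantalum(V) (glycinato)oxalatobis(pyridine)manganate(II)

The complex cation is given as 2+; its ligand charges sum to -3, so Ta = +5.
With 2 anions per cation, each anion must be 2/2 = 1−.
Anion: ligand charges sum to -3; for the ion to be 1−, Mn = +2.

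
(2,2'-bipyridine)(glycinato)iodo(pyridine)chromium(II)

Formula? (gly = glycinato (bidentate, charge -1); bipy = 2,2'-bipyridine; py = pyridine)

Ligands: 1 glycinato (gly, -1), 1 2,2'-bipyridine (bipy, neutral), 1 iodo (I, -1), 1 pyridine (py, neutral). Ligand charge sum = -2.
With Cr in oxidation state +2, the complex ion is [Cr...].

[Cr(bipy)(gly)I(py)]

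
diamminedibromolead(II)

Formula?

Ligands: 2 bromo (Br, -1), 2 ammine (NH3, neutral). Ligand charge sum = -2.
With Pb in oxidation state +2, the complex ion is [Pb...].

[PbBr2(NH3)2]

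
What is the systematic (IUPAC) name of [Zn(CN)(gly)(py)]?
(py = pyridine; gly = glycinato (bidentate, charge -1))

cyano(glycinato)(pyridine)zinc(II)

There is no counter-ion, so the complex is neutral overall.
Ligand charges: 1×pyridine (neutral), 1×cyano (-1 each), 1×glycinato (-1 each); total -2. So Zn + (-2) = 0, giving Zn = +2.
Ligands are named alphabetically: cyano before glycinato before pyridine.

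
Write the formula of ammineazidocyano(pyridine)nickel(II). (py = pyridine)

[Ni(CN)(N3)(NH3)(py)]

Ligands: 1 azido (N3, -1), 1 cyano (CN, -1), 1 ammine (NH3, neutral), 1 pyridine (py, neutral). Ligand charge sum = -2.
With Ni in oxidation state +2, the complex ion is [Ni...].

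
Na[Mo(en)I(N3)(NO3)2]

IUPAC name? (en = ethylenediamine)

The 1 sodium counter-ion carries a total charge of +1, so each complex ion is 1−.
Ligand charges: 2×nitrato (-1 each), 1×azido (-1 each), 1×ethylenediamine (neutral), 1×iodo (-1 each); total -4. So Mo + (-4) = 1−, giving Mo = +3.
The complex ion is anionic, so molybdenum takes the -ate form molybdate(III).

sodium azido(ethylenediamine)iododinitratomolybdate(III)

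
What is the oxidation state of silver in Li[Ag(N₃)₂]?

+1

1 lithium outside the brackets (+1 each) → the complex ion is 1−.
Ligand charges: 2×N3 = -2; sum -2.
Ag + (-2) = 1− ⇒ Ag is +1.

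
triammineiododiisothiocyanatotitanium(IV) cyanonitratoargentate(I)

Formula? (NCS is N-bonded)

[TiI(NCS)2(NH3)3][Ag(CN)(NO3)]

Cation [Ti…]: ligand charges -3, Ti(IV) ⇒ ion charge 1+.
Anion [Ag…]: ligand charges -2, Ag(I) ⇒ ion charge 1−.
One 1+ cation balances one 1− anion.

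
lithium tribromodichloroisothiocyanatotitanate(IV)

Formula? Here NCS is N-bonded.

Ligands: 1 isothiocyanato (NCS, -1), 2 chloro (Cl, -1), 3 bromo (Br, -1). Ligand charge sum = -6.
With Ti in oxidation state +4, the complex ion is [Ti...]^2−.
Charge balance with lithium (+1) requires 1 complex ion per 2 lithium.

Li2[TiBr3Cl2(NCS)]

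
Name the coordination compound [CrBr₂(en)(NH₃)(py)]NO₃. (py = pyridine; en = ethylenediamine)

The 1 nitrate counter-ion carries a total charge of -1, so each complex ion is 1+.
Ligand charges: 1×ammine (neutral), 1×pyridine (neutral), 2×bromo (-1 each), 1×ethylenediamine (neutral); total -2. So Cr + (-2) = 1+, giving Cr = +3.
Ligands are named alphabetically: ammine before bromo before ethylenediamine before pyridine.

amminedibromo(ethylenediamine)(pyridine)chromium(III) nitrate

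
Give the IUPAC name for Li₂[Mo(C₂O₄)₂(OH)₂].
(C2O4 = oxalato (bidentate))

lithium dihydroxodioxalatomolybdate(IV)

The 2 lithium counter-ions carry a total charge of +2, so each complex ion is 2−.
Ligand charges: 2×hydroxo (-1 each), 2×oxalato (-2 each); total -6. So Mo + (-6) = 2−, giving Mo = +4.
Ligands are named alphabetically: hydroxo before oxalato.
The complex ion is anionic, so molybdenum takes the -ate form molybdate(IV).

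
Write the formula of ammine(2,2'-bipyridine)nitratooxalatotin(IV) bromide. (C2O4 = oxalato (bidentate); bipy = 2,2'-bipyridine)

Ligands: 1 nitrato (NO3, -1), 1 oxalato (C2O4, -2), 1 ammine (NH3, neutral), 1 2,2'-bipyridine (bipy, neutral). Ligand charge sum = -3.
With Sn in oxidation state +4, the complex ion is [Sn...]^1+.
Charge balance with bromide (-1) requires 1 complex ion per 1 bromide.

[Sn(bipy)(C2O4)(NH3)(NO3)]Br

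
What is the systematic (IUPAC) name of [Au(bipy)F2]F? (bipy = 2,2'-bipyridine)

The 1 fluoride counter-ion carries a total charge of -1, so each complex ion is 1+.
Ligand charges: 1×2,2'-bipyridine (neutral), 2×fluoro (-1 each); total -2. So Au + (-2) = 1+, giving Au = +3.
Ligands are named alphabetically: bipyridine before fluoro.

(2,2'-bipyridine)difluorogold(III) fluoride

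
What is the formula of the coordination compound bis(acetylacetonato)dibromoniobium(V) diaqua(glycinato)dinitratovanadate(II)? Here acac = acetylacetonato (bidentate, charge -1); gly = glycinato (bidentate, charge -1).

[Nb(acac)2Br2][V(gly)(H2O)2(NO3)2]

Cation [Nb…]: ligand charges -4, Nb(V) ⇒ ion charge 1+.
Anion [V…]: ligand charges -3, V(II) ⇒ ion charge 1−.
One 1+ cation balances one 1− anion.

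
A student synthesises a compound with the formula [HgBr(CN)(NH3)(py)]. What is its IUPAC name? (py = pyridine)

There is no counter-ion, so the complex is neutral overall.
Ligand charges: 1×pyridine (neutral), 1×cyano (-1 each), 1×bromo (-1 each), 1×ammine (neutral); total -2. So Hg + (-2) = 0, giving Hg = +2.
Ligands are named alphabetically: ammine before bromo before cyano before pyridine.

amminebromocyano(pyridine)mercury(II)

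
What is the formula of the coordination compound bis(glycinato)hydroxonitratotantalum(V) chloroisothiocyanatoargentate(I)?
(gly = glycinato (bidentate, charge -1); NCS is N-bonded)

Cation [Ta…]: ligand charges -4, Ta(V) ⇒ ion charge 1+.
Anion [Ag…]: ligand charges -2, Ag(I) ⇒ ion charge 1−.
One 1+ cation balances one 1− anion.

[Ta(gly)2(NO3)(OH)][AgCl(NCS)]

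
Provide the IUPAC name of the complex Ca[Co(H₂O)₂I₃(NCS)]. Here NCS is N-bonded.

calcium diaquatriiodoisothiocyanatocobaltate(II)

The 1 calcium counter-ion carries a total charge of +2, so each complex ion is 2−.
Ligand charges: 1×isothiocyanato (-1 each), 3×iodo (-1 each), 2×aqua (neutral); total -4. So Co + (-4) = 2−, giving Co = +2.
Ligands are named alphabetically: aqua before iodo before isothiocyanato.
The complex ion is anionic, so cobalt takes the -ate form cobaltate(II).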